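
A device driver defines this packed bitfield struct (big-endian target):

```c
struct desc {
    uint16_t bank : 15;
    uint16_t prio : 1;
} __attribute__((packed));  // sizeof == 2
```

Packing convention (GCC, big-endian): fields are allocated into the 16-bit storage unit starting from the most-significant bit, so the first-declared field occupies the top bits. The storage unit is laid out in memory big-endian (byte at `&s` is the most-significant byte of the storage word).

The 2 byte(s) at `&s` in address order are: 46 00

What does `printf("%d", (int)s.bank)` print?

[0]=0x46 [1]=0x00 (big-endian) → word 0x4600
bank [1+:15] = (word>>1) & 0x7fff = 8960  ←
prio [0+:1] = (word>>0) & 0x1 = 0

8960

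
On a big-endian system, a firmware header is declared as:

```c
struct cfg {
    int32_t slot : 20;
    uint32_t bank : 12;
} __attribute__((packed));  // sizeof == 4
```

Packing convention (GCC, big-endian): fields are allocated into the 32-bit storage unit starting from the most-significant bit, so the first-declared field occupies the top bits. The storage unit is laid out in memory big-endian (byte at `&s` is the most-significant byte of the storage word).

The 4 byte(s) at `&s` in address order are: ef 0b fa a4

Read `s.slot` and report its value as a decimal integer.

[0]=0xef [1]=0x0b [2]=0xfa [3]=0xa4 (big-endian) → word 0xef0bfaa4
slot [12+:20] = (word>>12) & 0xfffff = 979135  ←
bank [0+:12] = (word>>0) & 0xfff = 2724
slot signed 20b, MSB=1: 979135 - 1048576 = -69441

-69441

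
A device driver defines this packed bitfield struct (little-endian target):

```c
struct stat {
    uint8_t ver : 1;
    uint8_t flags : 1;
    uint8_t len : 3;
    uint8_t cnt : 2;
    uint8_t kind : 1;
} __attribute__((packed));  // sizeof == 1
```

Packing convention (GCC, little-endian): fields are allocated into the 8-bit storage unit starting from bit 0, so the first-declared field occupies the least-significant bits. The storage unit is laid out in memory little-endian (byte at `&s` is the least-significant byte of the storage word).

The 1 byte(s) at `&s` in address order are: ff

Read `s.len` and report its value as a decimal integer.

[0]=0xff (little-endian) → word 0xff
ver [0+:1] = (word>>0) & 0x1 = 1
flags [1+:1] = (word>>1) & 0x1 = 1
len [2+:3] = (word>>2) & 0x7 = 7  ←
cnt [5+:2] = (word>>5) & 0x3 = 3
kind [7+:1] = (word>>7) & 0x1 = 1

7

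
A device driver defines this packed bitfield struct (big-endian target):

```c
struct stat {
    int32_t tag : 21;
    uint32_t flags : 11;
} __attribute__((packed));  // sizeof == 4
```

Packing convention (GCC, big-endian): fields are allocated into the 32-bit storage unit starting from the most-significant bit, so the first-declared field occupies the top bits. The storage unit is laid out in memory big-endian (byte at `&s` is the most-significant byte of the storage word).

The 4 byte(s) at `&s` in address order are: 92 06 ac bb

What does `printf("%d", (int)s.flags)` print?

[0]=0x92 [1]=0x06 [2]=0xac [3]=0xbb (big-endian) → word 0x9206acbb
tag [11+:21] = (word>>11) & 0x1fffff = 1196245
flags [0+:11] = (word>>0) & 0x7ff = 1211  ←

1211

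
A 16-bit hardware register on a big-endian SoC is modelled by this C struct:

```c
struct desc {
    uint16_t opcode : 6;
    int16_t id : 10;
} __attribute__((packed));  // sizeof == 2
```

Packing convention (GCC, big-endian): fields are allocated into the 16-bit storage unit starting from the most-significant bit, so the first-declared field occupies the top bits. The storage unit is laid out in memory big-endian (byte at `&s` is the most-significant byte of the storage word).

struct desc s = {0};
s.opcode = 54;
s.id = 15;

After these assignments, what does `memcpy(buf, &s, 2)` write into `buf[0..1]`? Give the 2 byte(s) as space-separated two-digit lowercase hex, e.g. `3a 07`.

d8 0f

opcode (6b) val=54 bits=0x36 at bit 10: 0xd800
id (10b) val=15 bits=0xf at bit 0: 0xd80f
word = 0xd80f → big-endian bytes:
  [0]=0xd8  [1]=0x0f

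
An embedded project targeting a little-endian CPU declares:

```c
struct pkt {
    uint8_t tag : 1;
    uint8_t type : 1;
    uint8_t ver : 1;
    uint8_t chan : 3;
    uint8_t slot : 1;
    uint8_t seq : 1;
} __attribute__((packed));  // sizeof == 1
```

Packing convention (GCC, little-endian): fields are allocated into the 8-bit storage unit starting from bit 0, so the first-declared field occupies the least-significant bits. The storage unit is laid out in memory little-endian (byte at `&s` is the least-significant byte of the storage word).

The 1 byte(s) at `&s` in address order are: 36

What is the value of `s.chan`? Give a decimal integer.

6

[0]=0x36 (little-endian) → word 0x36
tag [0+:1] = (word>>0) & 0x1 = 0
type [1+:1] = (word>>1) & 0x1 = 1
ver [2+:1] = (word>>2) & 0x1 = 1
chan [3+:3] = (word>>3) & 0x7 = 6  ←
slot [6+:1] = (word>>6) & 0x1 = 0
seq [7+:1] = (word>>7) & 0x1 = 0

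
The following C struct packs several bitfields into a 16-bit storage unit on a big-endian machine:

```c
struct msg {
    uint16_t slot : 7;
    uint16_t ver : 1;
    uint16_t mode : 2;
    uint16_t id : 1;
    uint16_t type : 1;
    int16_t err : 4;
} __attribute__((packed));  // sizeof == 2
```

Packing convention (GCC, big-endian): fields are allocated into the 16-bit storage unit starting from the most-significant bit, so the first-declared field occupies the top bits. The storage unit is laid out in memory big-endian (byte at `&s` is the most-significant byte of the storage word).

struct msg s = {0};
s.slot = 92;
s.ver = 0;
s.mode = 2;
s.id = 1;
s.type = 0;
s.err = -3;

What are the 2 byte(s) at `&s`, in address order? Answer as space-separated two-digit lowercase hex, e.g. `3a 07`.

b8 ad

slot (7b) val=92 bits=0x5c at bit 9: 0xb800
ver (1b) val=0 bits=0x0 at bit 8: 0xb800
mode (2b) val=2 bits=0x2 at bit 6: 0xb880
id (1b) val=1 bits=0x1 at bit 5: 0xb8a0
type (1b) val=0 bits=0x0 at bit 4: 0xb8a0
err (4b) val=-3 bits=0xd at bit 0: 0xb8ad
word = 0xb8ad → big-endian bytes:
  [0]=0xb8  [1]=0xad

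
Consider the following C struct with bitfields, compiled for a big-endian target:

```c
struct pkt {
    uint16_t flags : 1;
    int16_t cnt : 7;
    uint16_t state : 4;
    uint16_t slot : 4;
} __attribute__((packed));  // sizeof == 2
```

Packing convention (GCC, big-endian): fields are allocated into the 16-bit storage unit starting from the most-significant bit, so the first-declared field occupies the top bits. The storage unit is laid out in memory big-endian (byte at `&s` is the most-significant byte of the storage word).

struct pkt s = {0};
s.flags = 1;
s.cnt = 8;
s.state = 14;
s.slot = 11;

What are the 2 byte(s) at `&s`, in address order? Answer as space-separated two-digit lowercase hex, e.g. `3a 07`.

flags:1 = 1 → 0x1 << 15 → word 0x8000
cnt:7 = 8 → 0x8 << 8 → word 0x8800
state:4 = 14 → 0xe << 4 → word 0x88e0
slot:4 = 11 → 0xb << 0 → word 0x88eb
word = 0x88eb → big-endian bytes:
  [0]=0x88  [1]=0xeb

88 eb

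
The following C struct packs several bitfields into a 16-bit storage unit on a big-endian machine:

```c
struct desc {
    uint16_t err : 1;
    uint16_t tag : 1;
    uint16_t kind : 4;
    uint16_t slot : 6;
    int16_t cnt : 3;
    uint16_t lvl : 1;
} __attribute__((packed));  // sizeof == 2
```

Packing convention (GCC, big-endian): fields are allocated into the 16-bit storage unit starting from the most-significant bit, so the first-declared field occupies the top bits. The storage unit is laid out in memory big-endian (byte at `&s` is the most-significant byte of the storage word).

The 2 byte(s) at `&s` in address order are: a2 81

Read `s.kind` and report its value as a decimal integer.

[0]=0xa2 [1]=0x81 (big-endian) → word 0xa281
err [15+:1] = (word>>15) & 0x1 = 1
tag [14+:1] = (word>>14) & 0x1 = 0
kind [10+:4] = (word>>10) & 0xf = 8  ←
slot [4+:6] = (word>>4) & 0x3f = 40
cnt [1+:3] = (word>>1) & 0x7 = 0
lvl [0+:1] = (word>>0) & 0x1 = 1

8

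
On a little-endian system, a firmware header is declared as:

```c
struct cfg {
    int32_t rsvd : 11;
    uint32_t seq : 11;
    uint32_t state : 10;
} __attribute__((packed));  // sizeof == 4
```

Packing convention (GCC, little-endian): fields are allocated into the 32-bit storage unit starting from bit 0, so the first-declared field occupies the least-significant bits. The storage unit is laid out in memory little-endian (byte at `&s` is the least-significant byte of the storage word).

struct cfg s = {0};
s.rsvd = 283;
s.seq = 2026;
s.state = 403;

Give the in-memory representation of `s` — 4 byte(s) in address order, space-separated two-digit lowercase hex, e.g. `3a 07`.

1b 51 ff 64

rsvd:11 = 283 → 0x11b << 0 → word 0x0000011b
seq:11 = 2026 → 0x7ea << 11 → word 0x003f511b
state:10 = 403 → 0x193 << 22 → word 0x64ff511b
word = 0x64ff511b → little-endian bytes:
  [0]=0x1b  [1]=0x51  [2]=0xff  [3]=0x64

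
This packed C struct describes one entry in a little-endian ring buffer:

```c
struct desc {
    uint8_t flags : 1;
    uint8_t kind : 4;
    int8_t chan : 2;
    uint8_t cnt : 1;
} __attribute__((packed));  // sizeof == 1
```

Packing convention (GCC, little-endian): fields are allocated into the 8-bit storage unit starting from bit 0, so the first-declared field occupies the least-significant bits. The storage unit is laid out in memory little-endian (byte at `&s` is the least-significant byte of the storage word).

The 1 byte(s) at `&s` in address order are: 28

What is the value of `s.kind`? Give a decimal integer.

[0]=0x28 (little-endian) → word 0x28
flags [0+:1] = (word>>0) & 0x1 = 0
kind [1+:4] = (word>>1) & 0xf = 4  ←
chan [5+:2] = (word>>5) & 0x3 = 1
cnt [7+:1] = (word>>7) & 0x1 = 0

4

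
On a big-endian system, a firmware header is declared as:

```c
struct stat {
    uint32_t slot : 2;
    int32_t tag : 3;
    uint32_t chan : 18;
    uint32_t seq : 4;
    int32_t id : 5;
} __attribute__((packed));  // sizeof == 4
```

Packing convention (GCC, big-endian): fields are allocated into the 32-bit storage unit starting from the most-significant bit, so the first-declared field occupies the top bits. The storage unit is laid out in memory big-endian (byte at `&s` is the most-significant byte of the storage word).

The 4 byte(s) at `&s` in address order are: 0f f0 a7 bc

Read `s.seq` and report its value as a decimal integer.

13

[0]=0x0f [1]=0xf0 [2]=0xa7 [3]=0xbc (big-endian) → word 0x0ff0a7bc
slot [30+:2] = (word>>30) & 0x3 = 0
tag [27+:3] = (word>>27) & 0x7 = 1
chan [9+:18] = (word>>9) & 0x3ffff = 260179
seq [5+:4] = (word>>5) & 0xf = 13  ←
id [0+:5] = (word>>0) & 0x1f = 28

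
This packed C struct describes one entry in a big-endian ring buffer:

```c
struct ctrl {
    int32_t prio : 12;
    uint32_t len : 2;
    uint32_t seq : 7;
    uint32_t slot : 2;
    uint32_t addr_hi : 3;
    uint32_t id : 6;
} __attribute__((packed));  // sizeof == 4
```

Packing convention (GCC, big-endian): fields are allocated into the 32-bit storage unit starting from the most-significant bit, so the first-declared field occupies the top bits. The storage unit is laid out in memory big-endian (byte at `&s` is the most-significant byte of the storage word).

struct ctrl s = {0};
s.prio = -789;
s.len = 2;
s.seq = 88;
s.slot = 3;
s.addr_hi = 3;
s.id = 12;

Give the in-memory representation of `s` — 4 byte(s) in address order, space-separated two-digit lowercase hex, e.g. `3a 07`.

prio:12 = -789 → 0xceb << 20 → word 0xceb00000
len:2 = 2 → 0x2 << 18 → word 0xceb80000
seq:7 = 88 → 0x58 << 11 → word 0xcebac000
slot:2 = 3 → 0x3 << 9 → word 0xcebac600
addr_hi:3 = 3 → 0x3 << 6 → word 0xcebac6c0
id:6 = 12 → 0xc << 0 → word 0xcebac6cc
word = 0xcebac6cc → big-endian bytes:
  [0]=0xce  [1]=0xba  [2]=0xc6  [3]=0xcc

ce ba c6 cc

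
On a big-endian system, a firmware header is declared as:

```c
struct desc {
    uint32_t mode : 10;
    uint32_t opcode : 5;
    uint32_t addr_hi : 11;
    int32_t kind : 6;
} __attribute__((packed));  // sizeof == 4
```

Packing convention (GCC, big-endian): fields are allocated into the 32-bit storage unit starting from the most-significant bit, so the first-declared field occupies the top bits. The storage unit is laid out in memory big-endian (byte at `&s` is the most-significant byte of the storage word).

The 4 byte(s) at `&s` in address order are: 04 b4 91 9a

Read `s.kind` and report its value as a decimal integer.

26

[0]=0x04 [1]=0xb4 [2]=0x91 [3]=0x9a (big-endian) → word 0x04b4919a
mode:10 @ bit 22 → (0x04b4919a>>22)&0x3ff = 0x12
opcode:5 @ bit 17 → (0x04b4919a>>17)&0x1f = 0x1a
addr_hi:11 @ bit 6 → (0x04b4919a>>6)&0x7ff = 0x246
kind:6 @ bit 0 → (0x04b4919a>>0)&0x3f = 0x1a  ←
kind signed 6b, MSB=0: value = 26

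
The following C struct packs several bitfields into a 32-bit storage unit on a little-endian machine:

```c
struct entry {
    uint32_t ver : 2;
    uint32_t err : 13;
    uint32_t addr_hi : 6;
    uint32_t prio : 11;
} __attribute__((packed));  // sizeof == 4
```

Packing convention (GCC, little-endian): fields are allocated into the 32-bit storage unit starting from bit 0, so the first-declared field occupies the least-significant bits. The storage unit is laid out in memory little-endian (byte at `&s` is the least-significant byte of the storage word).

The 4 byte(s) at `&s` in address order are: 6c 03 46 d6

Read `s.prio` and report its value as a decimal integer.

[0]=0x6c [1]=0x03 [2]=0x46 [3]=0xd6 (little-endian) → word 0xd646036c
ver:2 @ bit 0 → (0xd646036c>>0)&0x3 = 0x0
err:13 @ bit 2 → (0xd646036c>>2)&0x1fff = 0xdb
addr_hi:6 @ bit 15 → (0xd646036c>>15)&0x3f = 0xc
prio:11 @ bit 21 → (0xd646036c>>21)&0x7ff = 0x6b2  ←

1714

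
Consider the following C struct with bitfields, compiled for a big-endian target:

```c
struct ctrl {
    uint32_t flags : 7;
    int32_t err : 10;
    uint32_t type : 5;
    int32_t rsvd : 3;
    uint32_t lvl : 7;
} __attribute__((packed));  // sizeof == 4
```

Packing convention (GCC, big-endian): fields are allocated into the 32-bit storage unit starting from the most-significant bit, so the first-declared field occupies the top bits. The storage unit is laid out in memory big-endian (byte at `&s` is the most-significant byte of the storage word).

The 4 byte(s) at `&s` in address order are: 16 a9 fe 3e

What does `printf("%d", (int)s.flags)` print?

11

[0]=0x16 [1]=0xa9 [2]=0xfe [3]=0x3e (big-endian) → word 0x16a9fe3e
flags [25+:7] = (word>>25) & 0x7f = 11  ←
err [15+:10] = (word>>15) & 0x3ff = 339
type [10+:5] = (word>>10) & 0x1f = 31
rsvd [7+:3] = (word>>7) & 0x7 = 4
lvl [0+:7] = (word>>0) & 0x7f = 62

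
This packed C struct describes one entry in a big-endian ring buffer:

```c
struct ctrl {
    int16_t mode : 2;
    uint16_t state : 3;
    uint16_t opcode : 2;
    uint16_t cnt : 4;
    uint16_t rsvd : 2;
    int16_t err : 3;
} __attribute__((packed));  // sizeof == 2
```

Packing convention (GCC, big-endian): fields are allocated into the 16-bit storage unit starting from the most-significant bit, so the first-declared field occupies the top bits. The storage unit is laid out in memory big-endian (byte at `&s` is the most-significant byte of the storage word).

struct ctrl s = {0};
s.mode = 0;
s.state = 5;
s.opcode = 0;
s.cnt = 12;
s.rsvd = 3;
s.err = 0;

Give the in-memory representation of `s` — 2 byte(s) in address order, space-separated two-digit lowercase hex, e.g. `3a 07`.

[14+:2] mode=0 & 0x3 = 0x0; word=0x0000
[11+:3] state=5 & 0x7 = 0x5; word=0x2800
[9+:2] opcode=0 & 0x3 = 0x0; word=0x2800
[5+:4] cnt=12 & 0xf = 0xc; word=0x2980
[3+:2] rsvd=3 & 0x3 = 0x3; word=0x2998
[0+:3] err=0 & 0x7 = 0x0; word=0x2998
word = 0x2998 → big-endian bytes:
  [0]=0x29  [1]=0x98

29 98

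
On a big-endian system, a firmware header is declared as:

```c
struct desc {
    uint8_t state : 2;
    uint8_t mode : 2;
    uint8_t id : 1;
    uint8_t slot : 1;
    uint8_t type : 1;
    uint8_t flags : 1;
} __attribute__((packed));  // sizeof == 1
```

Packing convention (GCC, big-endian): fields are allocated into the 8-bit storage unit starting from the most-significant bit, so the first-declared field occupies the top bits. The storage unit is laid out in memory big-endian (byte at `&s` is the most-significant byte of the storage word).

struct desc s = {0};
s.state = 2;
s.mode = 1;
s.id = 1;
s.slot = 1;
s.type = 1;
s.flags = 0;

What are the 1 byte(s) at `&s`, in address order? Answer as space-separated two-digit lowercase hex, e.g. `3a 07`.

[6+:2] state=2 & 0x3 = 0x2; word=0x80
[4+:2] mode=1 & 0x3 = 0x1; word=0x90
[3+:1] id=1 & 0x1 = 0x1; word=0x98
[2+:1] slot=1 & 0x1 = 0x1; word=0x9c
[1+:1] type=1 & 0x1 = 0x1; word=0x9e
[0+:1] flags=0 & 0x1 = 0x0; word=0x9e
word = 0x9e → big-endian bytes:
  [0]=0x9e

9e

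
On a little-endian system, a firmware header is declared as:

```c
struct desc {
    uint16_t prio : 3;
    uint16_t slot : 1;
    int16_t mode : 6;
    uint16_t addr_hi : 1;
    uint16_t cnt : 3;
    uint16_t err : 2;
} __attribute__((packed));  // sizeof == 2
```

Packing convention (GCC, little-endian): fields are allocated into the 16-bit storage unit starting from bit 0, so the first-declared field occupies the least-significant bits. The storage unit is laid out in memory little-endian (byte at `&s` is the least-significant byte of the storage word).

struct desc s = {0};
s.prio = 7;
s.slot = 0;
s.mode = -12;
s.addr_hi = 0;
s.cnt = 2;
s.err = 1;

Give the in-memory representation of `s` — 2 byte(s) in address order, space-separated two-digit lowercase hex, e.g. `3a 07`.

47 53

[0+:3] prio=7 & 0x7 = 0x7; word=0x0007
[3+:1] slot=0 & 0x1 = 0x0; word=0x0007
[4+:6] mode=-12 & 0x3f = 0x34; word=0x0347
[10+:1] addr_hi=0 & 0x1 = 0x0; word=0x0347
[11+:3] cnt=2 & 0x7 = 0x2; word=0x1347
[14+:2] err=1 & 0x3 = 0x1; word=0x5347
word = 0x5347 → little-endian bytes:
  [0]=0x47  [1]=0x53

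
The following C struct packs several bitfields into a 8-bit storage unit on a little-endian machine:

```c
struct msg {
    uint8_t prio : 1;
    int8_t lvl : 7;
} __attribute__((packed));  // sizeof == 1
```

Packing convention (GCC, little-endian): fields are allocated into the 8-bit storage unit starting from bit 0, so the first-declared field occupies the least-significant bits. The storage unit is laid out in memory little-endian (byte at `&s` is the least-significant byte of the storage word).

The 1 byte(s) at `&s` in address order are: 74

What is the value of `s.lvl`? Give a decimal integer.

[0]=0x74 (little-endian) → word 0x74
prio [0+:1] = (word>>0) & 0x1 = 0
lvl [1+:7] = (word>>1) & 0x7f = 58  ←
lvl signed 7b, MSB=0: value = 58

58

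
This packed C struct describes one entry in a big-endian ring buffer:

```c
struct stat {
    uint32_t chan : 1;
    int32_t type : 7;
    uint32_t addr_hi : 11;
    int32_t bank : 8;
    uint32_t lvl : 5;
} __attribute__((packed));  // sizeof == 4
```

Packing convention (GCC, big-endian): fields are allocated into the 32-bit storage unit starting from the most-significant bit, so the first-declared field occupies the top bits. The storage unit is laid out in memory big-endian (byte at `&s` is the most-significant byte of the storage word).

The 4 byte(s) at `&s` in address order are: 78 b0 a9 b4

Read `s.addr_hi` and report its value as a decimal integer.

[0]=0x78 [1]=0xb0 [2]=0xa9 [3]=0xb4 (big-endian) → word 0x78b0a9b4
chan [31+:1] = (word>>31) & 0x1 = 0
type [24+:7] = (word>>24) & 0x7f = 120
addr_hi [13+:11] = (word>>13) & 0x7ff = 1413  ←
bank [5+:8] = (word>>5) & 0xff = 77
lvl [0+:5] = (word>>0) & 0x1f = 20

1413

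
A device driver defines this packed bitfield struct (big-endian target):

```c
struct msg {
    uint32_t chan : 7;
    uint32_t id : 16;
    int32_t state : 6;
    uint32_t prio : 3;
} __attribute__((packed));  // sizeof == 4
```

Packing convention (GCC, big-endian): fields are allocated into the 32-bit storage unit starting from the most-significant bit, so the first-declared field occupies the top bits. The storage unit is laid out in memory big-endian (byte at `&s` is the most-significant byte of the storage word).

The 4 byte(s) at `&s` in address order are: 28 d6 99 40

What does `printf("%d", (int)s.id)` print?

[0]=0x28 [1]=0xd6 [2]=0x99 [3]=0x40 (big-endian) → word 0x28d69940
chan:7 @ bit 25 → (0x28d69940>>25)&0x7f = 0x14
id:16 @ bit 9 → (0x28d69940>>9)&0xffff = 0x6b4c  ←
state:6 @ bit 3 → (0x28d69940>>3)&0x3f = 0x28
prio:3 @ bit 0 → (0x28d69940>>0)&0x7 = 0x0

27468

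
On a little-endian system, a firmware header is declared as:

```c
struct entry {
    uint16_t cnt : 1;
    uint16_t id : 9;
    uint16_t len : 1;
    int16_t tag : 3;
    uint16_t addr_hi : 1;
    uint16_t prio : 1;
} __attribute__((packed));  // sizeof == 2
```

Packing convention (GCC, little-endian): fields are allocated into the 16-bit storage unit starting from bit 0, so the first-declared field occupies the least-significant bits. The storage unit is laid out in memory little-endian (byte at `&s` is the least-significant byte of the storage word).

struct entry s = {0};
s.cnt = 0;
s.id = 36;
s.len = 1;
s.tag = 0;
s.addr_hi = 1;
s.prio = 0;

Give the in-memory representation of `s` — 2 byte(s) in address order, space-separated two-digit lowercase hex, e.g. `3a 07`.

cnt (1b) val=0 bits=0x0 at bit 0: 0x0000
id (9b) val=36 bits=0x24 at bit 1: 0x0048
len (1b) val=1 bits=0x1 at bit 10: 0x0448
tag (3b) val=0 bits=0x0 at bit 11: 0x0448
addr_hi (1b) val=1 bits=0x1 at bit 14: 0x4448
prio (1b) val=0 bits=0x0 at bit 15: 0x4448
word = 0x4448 → little-endian bytes:
  [0]=0x48  [1]=0x44

48 44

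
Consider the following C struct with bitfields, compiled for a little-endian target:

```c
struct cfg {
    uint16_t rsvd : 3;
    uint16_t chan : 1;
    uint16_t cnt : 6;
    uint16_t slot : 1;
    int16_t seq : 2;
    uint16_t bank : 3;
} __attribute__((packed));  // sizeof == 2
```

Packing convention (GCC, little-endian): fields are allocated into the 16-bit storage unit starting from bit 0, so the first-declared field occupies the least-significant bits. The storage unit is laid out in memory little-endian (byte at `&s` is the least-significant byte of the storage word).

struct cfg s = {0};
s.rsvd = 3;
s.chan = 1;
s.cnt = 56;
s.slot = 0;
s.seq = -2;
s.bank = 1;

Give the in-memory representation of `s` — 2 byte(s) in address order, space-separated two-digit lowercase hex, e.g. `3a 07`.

8b 33

rsvd:3 = 3 → 0x3 << 0 → word 0x0003
chan:1 = 1 → 0x1 << 3 → word 0x000b
cnt:6 = 56 → 0x38 << 4 → word 0x038b
slot:1 = 0 → 0x0 << 10 → word 0x038b
seq:2 = -2 → 0x2 << 11 → word 0x138b
bank:3 = 1 → 0x1 << 13 → word 0x338b
word = 0x338b → little-endian bytes:
  [0]=0x8b  [1]=0x33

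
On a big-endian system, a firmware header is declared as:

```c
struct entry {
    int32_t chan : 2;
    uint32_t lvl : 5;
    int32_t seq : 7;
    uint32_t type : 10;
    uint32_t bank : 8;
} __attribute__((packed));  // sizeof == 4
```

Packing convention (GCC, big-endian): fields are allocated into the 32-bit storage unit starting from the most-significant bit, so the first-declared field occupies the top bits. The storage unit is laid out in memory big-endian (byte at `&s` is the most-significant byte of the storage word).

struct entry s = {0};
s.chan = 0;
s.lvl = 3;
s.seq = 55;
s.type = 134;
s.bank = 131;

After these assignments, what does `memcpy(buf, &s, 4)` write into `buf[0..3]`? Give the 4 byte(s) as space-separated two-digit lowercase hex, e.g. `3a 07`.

06 dc 86 83

[30+:2] chan=0 & 0x3 = 0x0; word=0x00000000
[25+:5] lvl=3 & 0x1f = 0x3; word=0x06000000
[18+:7] seq=55 & 0x7f = 0x37; word=0x06dc0000
[8+:10] type=134 & 0x3ff = 0x86; word=0x06dc8600
[0+:8] bank=131 & 0xff = 0x83; word=0x06dc8683
word = 0x06dc8683 → big-endian bytes:
  [0]=0x06  [1]=0xdc  [2]=0x86  [3]=0x83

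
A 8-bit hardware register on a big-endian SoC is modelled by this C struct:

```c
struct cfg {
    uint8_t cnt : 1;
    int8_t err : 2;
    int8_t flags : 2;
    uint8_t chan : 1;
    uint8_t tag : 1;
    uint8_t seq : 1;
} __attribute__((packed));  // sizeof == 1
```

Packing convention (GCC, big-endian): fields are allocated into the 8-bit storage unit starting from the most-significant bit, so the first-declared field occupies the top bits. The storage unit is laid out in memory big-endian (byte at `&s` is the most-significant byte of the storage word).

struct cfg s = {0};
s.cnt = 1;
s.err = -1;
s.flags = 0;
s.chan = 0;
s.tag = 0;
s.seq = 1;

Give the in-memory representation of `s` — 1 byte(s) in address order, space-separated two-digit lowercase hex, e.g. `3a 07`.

cnt:1 = 1 → 0x1 << 7 → word 0x80
err:2 = -1 → 0x3 << 5 → word 0xe0
flags:2 = 0 → 0x0 << 3 → word 0xe0
chan:1 = 0 → 0x0 << 2 → word 0xe0
tag:1 = 0 → 0x0 << 1 → word 0xe0
seq:1 = 1 → 0x1 << 0 → word 0xe1
word = 0xe1 → big-endian bytes:
  [0]=0xe1

e1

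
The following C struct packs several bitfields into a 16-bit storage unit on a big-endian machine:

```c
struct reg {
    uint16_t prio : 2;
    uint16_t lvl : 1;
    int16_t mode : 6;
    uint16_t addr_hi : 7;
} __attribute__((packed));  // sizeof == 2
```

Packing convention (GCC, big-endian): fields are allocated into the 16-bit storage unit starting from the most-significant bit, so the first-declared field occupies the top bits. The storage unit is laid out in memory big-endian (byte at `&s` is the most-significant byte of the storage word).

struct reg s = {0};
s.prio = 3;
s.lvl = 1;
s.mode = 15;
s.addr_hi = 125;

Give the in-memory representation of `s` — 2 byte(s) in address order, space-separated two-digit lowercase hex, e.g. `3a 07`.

prio:2 = 3 → 0x3 << 14 → word 0xc000
lvl:1 = 1 → 0x1 << 13 → word 0xe000
mode:6 = 15 → 0xf << 7 → word 0xe780
addr_hi:7 = 125 → 0x7d << 0 → word 0xe7fd
word = 0xe7fd → big-endian bytes:
  [0]=0xe7  [1]=0xfd

e7 fd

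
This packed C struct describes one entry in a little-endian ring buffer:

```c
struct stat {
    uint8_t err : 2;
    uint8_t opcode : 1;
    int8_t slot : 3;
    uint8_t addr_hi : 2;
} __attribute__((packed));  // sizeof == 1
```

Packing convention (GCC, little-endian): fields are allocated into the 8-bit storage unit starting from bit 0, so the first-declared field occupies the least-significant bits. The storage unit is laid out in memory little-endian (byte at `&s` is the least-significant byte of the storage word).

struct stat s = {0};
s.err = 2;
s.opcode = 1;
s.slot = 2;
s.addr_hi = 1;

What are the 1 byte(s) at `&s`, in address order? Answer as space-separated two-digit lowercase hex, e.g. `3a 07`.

56

err (2b) val=2 bits=0x2 at bit 0: 0x02
opcode (1b) val=1 bits=0x1 at bit 2: 0x06
slot (3b) val=2 bits=0x2 at bit 3: 0x16
addr_hi (2b) val=1 bits=0x1 at bit 6: 0x56
word = 0x56 → little-endian bytes:
  [0]=0x56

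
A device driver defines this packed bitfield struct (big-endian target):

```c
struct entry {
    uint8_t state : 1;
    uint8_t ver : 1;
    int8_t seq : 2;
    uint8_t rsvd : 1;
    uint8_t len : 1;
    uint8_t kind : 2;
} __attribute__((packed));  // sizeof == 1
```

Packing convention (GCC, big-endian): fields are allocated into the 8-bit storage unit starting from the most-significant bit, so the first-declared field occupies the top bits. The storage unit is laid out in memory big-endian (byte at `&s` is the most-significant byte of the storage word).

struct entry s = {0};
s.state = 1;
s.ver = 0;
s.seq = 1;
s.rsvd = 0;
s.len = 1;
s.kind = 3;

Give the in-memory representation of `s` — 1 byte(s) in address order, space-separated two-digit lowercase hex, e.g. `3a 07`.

state:1 = 1 → 0x1 << 7 → word 0x80
ver:1 = 0 → 0x0 << 6 → word 0x80
seq:2 = 1 → 0x1 << 4 → word 0x90
rsvd:1 = 0 → 0x0 << 3 → word 0x90
len:1 = 1 → 0x1 << 2 → word 0x94
kind:2 = 3 → 0x3 << 0 → word 0x97
word = 0x97 → big-endian bytes:
  [0]=0x97

97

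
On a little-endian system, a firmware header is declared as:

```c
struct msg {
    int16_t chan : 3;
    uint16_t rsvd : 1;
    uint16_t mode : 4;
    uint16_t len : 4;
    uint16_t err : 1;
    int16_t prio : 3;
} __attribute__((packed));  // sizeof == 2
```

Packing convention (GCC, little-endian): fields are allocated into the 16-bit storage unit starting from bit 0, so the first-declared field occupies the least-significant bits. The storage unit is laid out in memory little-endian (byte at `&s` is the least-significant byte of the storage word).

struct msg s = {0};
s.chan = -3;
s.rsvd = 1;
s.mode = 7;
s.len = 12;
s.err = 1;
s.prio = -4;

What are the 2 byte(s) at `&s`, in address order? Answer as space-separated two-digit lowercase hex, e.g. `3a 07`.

7d 9c

chan (3b) val=-3 bits=0x5 at bit 0: 0x0005
rsvd (1b) val=1 bits=0x1 at bit 3: 0x000d
mode (4b) val=7 bits=0x7 at bit 4: 0x007d
len (4b) val=12 bits=0xc at bit 8: 0x0c7d
err (1b) val=1 bits=0x1 at bit 12: 0x1c7d
prio (3b) val=-4 bits=0x4 at bit 13: 0x9c7d
word = 0x9c7d → little-endian bytes:
  [0]=0x7d  [1]=0x9c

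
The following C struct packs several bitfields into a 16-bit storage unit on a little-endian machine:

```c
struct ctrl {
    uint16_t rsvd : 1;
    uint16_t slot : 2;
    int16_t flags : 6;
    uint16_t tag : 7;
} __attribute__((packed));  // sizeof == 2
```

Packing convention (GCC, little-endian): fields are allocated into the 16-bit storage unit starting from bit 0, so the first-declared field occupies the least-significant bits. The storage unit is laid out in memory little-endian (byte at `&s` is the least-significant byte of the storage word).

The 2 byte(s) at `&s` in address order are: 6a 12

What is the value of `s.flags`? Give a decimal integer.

[0]=0x6a [1]=0x12 (little-endian) → word 0x126a
rsvd [0+:1] = (word>>0) & 0x1 = 0
slot [1+:2] = (word>>1) & 0x3 = 1
flags [3+:6] = (word>>3) & 0x3f = 13  ←
tag [9+:7] = (word>>9) & 0x7f = 9
flags signed 6b, MSB=0: value = 13

13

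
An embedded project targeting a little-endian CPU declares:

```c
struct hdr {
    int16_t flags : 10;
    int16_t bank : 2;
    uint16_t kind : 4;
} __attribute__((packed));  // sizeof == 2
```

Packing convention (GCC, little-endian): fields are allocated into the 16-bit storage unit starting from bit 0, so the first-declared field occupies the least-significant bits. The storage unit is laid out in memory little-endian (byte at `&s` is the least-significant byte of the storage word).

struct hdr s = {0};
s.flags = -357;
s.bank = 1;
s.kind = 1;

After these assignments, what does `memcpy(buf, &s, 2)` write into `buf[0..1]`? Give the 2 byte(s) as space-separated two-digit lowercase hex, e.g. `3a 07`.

9b 16

flags (10b) val=-357 bits=0x29b at bit 0: 0x029b
bank (2b) val=1 bits=0x1 at bit 10: 0x069b
kind (4b) val=1 bits=0x1 at bit 12: 0x169b
word = 0x169b → little-endian bytes:
  [0]=0x9b  [1]=0x16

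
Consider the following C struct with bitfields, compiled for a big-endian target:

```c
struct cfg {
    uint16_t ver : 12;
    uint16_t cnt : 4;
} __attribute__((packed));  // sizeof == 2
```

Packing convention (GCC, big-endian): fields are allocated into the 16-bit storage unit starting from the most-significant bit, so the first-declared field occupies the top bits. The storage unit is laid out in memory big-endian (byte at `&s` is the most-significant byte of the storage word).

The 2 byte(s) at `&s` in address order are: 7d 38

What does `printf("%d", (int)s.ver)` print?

[0]=0x7d [1]=0x38 (big-endian) → word 0x7d38
ver [4+:12] = (word>>4) & 0xfff = 2003  ←
cnt [0+:4] = (word>>0) & 0xf = 8

2003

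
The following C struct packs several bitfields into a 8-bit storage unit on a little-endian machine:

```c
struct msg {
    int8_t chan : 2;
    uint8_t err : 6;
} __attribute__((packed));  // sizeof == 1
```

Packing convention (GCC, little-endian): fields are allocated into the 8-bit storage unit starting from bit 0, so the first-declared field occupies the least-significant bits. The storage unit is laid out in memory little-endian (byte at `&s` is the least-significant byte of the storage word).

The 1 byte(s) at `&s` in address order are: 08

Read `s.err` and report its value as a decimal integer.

[0]=0x08 (little-endian) → word 0x08
chan [0+:2] = (word>>0) & 0x3 = 0
err [2+:6] = (word>>2) & 0x3f = 2  ←

2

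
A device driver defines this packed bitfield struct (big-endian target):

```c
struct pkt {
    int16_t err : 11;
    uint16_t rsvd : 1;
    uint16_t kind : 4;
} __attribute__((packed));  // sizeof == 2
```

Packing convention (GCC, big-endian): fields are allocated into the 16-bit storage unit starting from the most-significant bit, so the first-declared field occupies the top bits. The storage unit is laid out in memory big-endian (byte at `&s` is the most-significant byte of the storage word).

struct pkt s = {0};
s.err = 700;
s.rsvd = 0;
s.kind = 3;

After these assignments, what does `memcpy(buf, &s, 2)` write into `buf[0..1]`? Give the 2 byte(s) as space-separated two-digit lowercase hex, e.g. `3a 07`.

57 83

err (11b) val=700 bits=0x2bc at bit 5: 0x5780
rsvd (1b) val=0 bits=0x0 at bit 4: 0x5780
kind (4b) val=3 bits=0x3 at bit 0: 0x5783
word = 0x5783 → big-endian bytes:
  [0]=0x57  [1]=0x83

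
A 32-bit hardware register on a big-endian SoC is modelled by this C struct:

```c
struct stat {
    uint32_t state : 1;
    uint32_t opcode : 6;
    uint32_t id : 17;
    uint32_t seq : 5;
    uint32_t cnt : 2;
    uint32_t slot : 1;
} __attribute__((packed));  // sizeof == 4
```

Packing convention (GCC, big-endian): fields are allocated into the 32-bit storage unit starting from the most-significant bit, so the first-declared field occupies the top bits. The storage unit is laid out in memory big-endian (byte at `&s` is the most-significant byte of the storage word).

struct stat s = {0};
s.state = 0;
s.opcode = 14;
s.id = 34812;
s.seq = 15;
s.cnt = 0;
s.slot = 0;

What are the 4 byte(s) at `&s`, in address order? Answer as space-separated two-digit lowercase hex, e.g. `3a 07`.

[31+:1] state=0 & 0x1 = 0x0; word=0x00000000
[25+:6] opcode=14 & 0x3f = 0xe; word=0x1c000000
[8+:17] id=34812 & 0x1ffff = 0x87fc; word=0x1c87fc00
[3+:5] seq=15 & 0x1f = 0xf; word=0x1c87fc78
[1+:2] cnt=0 & 0x3 = 0x0; word=0x1c87fc78
[0+:1] slot=0 & 0x1 = 0x0; word=0x1c87fc78
word = 0x1c87fc78 → big-endian bytes:
  [0]=0x1c  [1]=0x87  [2]=0xfc  [3]=0x78

1c 87 fc 78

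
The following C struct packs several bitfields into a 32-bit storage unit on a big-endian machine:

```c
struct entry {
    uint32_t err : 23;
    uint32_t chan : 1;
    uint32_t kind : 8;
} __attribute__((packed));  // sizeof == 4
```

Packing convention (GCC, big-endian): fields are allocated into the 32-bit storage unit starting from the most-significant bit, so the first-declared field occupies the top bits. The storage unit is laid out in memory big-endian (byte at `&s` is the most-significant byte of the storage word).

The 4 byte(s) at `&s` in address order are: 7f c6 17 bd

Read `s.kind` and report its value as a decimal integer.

189

[0]=0x7f [1]=0xc6 [2]=0x17 [3]=0xbd (big-endian) → word 0x7fc617bd
err:23 @ bit 9 → (0x7fc617bd>>9)&0x7fffff = 0x3fe30b
chan:1 @ bit 8 → (0x7fc617bd>>8)&0x1 = 0x1
kind:8 @ bit 0 → (0x7fc617bd>>0)&0xff = 0xbd  ←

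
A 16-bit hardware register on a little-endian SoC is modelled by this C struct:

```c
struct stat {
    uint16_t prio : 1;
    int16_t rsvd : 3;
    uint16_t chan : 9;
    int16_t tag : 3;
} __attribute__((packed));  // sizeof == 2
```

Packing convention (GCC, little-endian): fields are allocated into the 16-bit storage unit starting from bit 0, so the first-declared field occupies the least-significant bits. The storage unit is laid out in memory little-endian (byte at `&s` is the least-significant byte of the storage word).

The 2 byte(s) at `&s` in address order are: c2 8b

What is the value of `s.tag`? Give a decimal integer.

-4

[0]=0xc2 [1]=0x8b (little-endian) → word 0x8bc2
prio:1 @ bit 0 → (0x8bc2>>0)&0x1 = 0x0
rsvd:3 @ bit 1 → (0x8bc2>>1)&0x7 = 0x1
chan:9 @ bit 4 → (0x8bc2>>4)&0x1ff = 0xbc
tag:3 @ bit 13 → (0x8bc2>>13)&0x7 = 0x4  ←
tag signed 3b, MSB=1: 4 - 8 = -4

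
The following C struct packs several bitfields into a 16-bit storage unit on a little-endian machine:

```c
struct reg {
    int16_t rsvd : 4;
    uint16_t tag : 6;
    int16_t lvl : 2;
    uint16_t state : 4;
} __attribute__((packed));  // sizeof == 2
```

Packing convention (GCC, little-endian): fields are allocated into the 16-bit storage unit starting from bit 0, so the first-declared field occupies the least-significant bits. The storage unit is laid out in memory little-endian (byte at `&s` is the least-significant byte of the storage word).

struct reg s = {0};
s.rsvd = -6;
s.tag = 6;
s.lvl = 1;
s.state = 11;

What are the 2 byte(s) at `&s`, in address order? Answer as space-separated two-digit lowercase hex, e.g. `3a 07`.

6a b4

rsvd (4b) val=-6 bits=0xa at bit 0: 0x000a
tag (6b) val=6 bits=0x6 at bit 4: 0x006a
lvl (2b) val=1 bits=0x1 at bit 10: 0x046a
state (4b) val=11 bits=0xb at bit 12: 0xb46a
word = 0xb46a → little-endian bytes:
  [0]=0x6a  [1]=0xb4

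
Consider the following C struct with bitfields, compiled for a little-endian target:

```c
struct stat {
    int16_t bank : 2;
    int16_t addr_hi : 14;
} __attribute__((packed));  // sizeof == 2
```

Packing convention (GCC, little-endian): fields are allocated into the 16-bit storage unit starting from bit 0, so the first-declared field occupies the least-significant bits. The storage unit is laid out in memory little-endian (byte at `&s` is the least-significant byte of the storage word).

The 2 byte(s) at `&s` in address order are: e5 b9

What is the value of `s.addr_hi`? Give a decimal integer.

[0]=0xe5 [1]=0xb9 (little-endian) → word 0xb9e5
bank:2 @ bit 0 → (0xb9e5>>0)&0x3 = 0x1
addr_hi:14 @ bit 2 → (0xb9e5>>2)&0x3fff = 0x2e79  ←
addr_hi signed 14b, MSB=1: 11897 - 16384 = -4487

-4487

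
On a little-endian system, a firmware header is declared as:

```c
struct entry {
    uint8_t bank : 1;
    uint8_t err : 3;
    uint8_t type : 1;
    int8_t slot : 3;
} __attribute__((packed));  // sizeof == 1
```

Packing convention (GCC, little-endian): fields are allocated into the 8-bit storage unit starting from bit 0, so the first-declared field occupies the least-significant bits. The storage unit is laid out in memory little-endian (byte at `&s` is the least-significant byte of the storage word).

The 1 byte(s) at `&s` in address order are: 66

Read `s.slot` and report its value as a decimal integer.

3

[0]=0x66 (little-endian) → word 0x66
bank:1 @ bit 0 → (0x66>>0)&0x1 = 0x0
err:3 @ bit 1 → (0x66>>1)&0x7 = 0x3
type:1 @ bit 4 → (0x66>>4)&0x1 = 0x0
slot:3 @ bit 5 → (0x66>>5)&0x7 = 0x3  ←
slot signed 3b, MSB=0: value = 3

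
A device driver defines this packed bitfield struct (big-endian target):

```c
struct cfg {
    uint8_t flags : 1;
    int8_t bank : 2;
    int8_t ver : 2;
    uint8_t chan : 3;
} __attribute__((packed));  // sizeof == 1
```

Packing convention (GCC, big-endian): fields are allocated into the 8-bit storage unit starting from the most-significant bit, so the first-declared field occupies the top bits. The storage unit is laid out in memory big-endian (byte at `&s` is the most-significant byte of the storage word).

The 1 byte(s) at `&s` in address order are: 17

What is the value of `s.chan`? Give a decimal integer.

7

[0]=0x17 (big-endian) → word 0x17
flags [7+:1] = (word>>7) & 0x1 = 0
bank [5+:2] = (word>>5) & 0x3 = 0
ver [3+:2] = (word>>3) & 0x3 = 2
chan [0+:3] = (word>>0) & 0x7 = 7  ←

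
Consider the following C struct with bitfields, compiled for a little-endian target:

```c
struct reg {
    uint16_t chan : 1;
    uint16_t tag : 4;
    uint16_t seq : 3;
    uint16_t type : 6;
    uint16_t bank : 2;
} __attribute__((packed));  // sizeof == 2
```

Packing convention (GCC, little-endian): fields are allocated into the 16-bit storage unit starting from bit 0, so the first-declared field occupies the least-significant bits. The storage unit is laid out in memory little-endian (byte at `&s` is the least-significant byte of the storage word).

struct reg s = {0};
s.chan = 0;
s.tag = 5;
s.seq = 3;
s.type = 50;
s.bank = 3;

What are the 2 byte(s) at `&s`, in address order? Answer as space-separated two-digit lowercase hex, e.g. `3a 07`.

6a f2

[0+:1] chan=0 & 0x1 = 0x0; word=0x0000
[1+:4] tag=5 & 0xf = 0x5; word=0x000a
[5+:3] seq=3 & 0x7 = 0x3; word=0x006a
[8+:6] type=50 & 0x3f = 0x32; word=0x326a
[14+:2] bank=3 & 0x3 = 0x3; word=0xf26a
word = 0xf26a → little-endian bytes:
  [0]=0x6a  [1]=0xf2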